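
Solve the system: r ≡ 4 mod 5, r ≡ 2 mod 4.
M = 5 × 4 = 20. M₁ = 4, y₁ ≡ 4 mod 5. M₂ = 5, y₂ ≡ 1 mod 4. r = 4×4×4 + 2×5×1 ≡ 14 mod 20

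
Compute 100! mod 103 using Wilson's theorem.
(102)! = (100)! × (101) × (102) ≡ -1 mod 103. So (100)! ≡ -1 × [(102)(101)]^(-1) ≡ 51 mod 103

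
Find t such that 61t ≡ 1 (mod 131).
Since 131 is prime, by Fermat 61^(-1) ≡ 61^{129} ≡ 58 (mod 131). Verify: 61 × 58 = 3538 ≡ 1 (mod 131)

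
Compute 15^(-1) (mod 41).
Since 41 is prime, by Fermat 15^(-1) ≡ 15^{39} ≡ 11 (mod 41). Verify: 15 × 11 = 165 ≡ 1 (mod 41)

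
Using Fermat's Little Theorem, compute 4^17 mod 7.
By Fermat: 4^{6} ≡ 1 mod 7. 17 = 2×6 + 5. So 4^{17} ≡ 4^{5} ≡ 2 mod 7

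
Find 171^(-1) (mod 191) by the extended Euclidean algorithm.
Extended GCD: 171(-86) + 191(77) = 1. So 171^(-1) ≡ -86 ≡ 105 (mod 191). Verify: 171 × 105 = 17955 ≡ 1 (mod 191)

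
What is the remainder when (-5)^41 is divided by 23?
Using Fermat: (-5)^{22} ≡ 1 (mod 23). 41 ≡ 19 (mod 22). So (-5)^{41} ≡ (-5)^{19} ≡ 16 (mod 23)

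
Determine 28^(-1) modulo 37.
Since 37 is prime, by Fermat 28^(-1) ≡ 28^{35} ≡ 4 mod 37. Verify: 28 × 4 = 112 ≡ 1 mod 37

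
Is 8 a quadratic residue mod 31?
By Euler's criterion: 8^{15} ≡ 1 mod 31. Since this equals 1, 8 is a QR.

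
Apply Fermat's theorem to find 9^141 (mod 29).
By Fermat: 9^{28} ≡ 1 (mod 29). 141 = 5×28 + 1. So 9^{141} ≡ 9^{1} ≡ 9 (mod 29)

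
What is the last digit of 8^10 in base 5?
Using Fermat: 8^{4} ≡ 1 mod 5. 10 ≡ 2 mod 4. So 8^{10} ≡ 8^{2} ≡ 4 mod 5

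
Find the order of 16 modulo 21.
Powers of 16 mod 21: 16^1≡16, 16^2≡4, 16^3≡1. So the order of 16 is 3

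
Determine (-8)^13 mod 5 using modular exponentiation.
Using Fermat: (-8)^{4} ≡ 1 (mod 5). 13 ≡ 1 (mod 4). So (-8)^{13} ≡ (-8)^{1} ≡ 2 (mod 5)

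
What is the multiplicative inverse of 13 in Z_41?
Since 41 is prime, by Fermat 13^(-1) ≡ 13^{39} ≡ 19 (mod 41). Verify: 13 × 19 = 247 ≡ 1 (mod 41)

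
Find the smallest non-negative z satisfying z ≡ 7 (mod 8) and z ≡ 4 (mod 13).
M = 8 × 13 = 104. M₁ = 13, y₁ ≡ 5 (mod 8). M₂ = 8, y₂ ≡ 5 (mod 13). z = 7×13×5 + 4×8×5 ≡ 95 (mod 104)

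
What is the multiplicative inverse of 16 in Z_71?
Since 71 is prime, by Fermat 16^(-1) ≡ 16^{69} ≡ 40 (mod 71). Verify: 16 × 40 = 640 ≡ 1 (mod 71)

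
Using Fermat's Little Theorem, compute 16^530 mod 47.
By Fermat: 16^{46} ≡ 1 (mod 47). 530 ≡ 24 (mod 46). So 16^{530} ≡ 16^{24} ≡ 16 (mod 47)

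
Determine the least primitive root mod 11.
g = 2. For each prime q|10: 2^{5}≡10, 2^{2}≡4, none ≡ 1, so ord_11(2) = 10 and 2 is a primitive root.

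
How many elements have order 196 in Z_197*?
Number of primitive roots mod 197 = φ(p-1) = φ(196) = 84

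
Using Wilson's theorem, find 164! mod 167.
(166)! = (164)! × (165) × (166) ≡ -1 (mod 167). So (164)! ≡ -1 × [(166)(165)]^(-1) ≡ 83 (mod 167)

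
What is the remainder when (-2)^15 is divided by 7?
Using Fermat: (-2)^{6} ≡ 1 (mod 7). 15 ≡ 3 (mod 6). So (-2)^{15} ≡ (-2)^{3} ≡ 6 (mod 7)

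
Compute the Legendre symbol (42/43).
(42/43) = 42^{21} mod 43 = -1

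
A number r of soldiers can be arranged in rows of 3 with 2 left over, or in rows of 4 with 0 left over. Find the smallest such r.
M = 3 × 4 = 12. M₁ = 4, y₁ ≡ 1 mod 3. M₂ = 3, y₂ ≡ 3 mod 4. r = 2×4×1 + 0×3×3 ≡ 8 mod 12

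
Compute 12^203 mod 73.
Using Fermat: 12^{72} ≡ 1 (mod 73). 203 ≡ 59 (mod 72). So 12^{203} ≡ 12^{59} ≡ 25 (mod 73)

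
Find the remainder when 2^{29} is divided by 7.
By Fermat: 2^{6} ≡ 1 mod 7. 29 = 4×6 + 5. So 2^{29} ≡ 2^{5} ≡ 4 mod 7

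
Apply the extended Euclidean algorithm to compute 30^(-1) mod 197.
Extended GCD: 30(46) + 197(-7) = 1. So 30^(-1) ≡ 46 mod 197. Verify: 30 × 46 = 1380 ≡ 1 mod 197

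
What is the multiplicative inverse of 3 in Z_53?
Since 53 is prime, by Fermat 3^(-1) ≡ 3^{51} ≡ 18 mod 53. Verify: 3 × 18 = 54 ≡ 1 mod 53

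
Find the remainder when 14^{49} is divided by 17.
By Fermat: 14^{16} ≡ 1 (mod 17). 49 = 3×16 + 1. So 14^{49} ≡ 14^{1} ≡ 14 (mod 17)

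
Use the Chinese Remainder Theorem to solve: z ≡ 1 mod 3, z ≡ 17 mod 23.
M = 3 × 23 = 69. M₁ = 23, y₁ ≡ 2 mod 3. M₂ = 3, y₂ ≡ 8 mod 23. z = 1×23×2 + 17×3×8 ≡ 40 mod 69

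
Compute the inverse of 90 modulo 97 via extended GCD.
Extended GCD: 90(-14) + 97(13) = 1. So 90^(-1) ≡ -14 ≡ 83 mod 97. Verify: 90 × 83 = 7470 ≡ 1 mod 97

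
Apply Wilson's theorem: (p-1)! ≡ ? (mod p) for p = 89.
By Wilson's theorem, (88)! ≡ -1 ≡ 88 (mod 89)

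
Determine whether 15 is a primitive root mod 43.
15^{21} ≡ 1 (mod 43) and 21 < 42, so ord_43(15) = 21 ≠ 42 and 15 is not a primitive root.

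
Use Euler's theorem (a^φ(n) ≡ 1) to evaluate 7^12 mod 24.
By Euler: 7^{8} ≡ 1 (mod 24) since gcd(7, 24) = 1. 12 = 1×8 + 4. So 7^{12} ≡ 7^{4} ≡ 1 (mod 24)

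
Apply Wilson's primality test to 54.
(53)! mod 54 = 0. Since 0 ≢ -1 (mod 54), 54 is not prime.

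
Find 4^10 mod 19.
By repeated squaring mod 19: 4^{1}≡4, 4^{2}≡16, 4^{4}≡9, 4^{8}≡5. Then 4^{10} = 4^{8+2} ≡ 5 × 16 ≡ 4 mod 19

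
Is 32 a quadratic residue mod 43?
By Euler's criterion: 32^{21} ≡ 42 mod 43. Since this equals -1 (≡ 42), 32 is not a QR.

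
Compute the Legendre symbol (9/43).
(9/43) = 9^{21} mod 43 = 1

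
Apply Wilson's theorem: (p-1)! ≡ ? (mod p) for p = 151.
By Wilson's theorem, (150)! ≡ -1 ≡ 150 mod 151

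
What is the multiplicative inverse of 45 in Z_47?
Since 47 is prime, by Fermat 45^(-1) ≡ 45^{45} ≡ 23 mod 47. Verify: 45 × 23 = 1035 ≡ 1 mod 47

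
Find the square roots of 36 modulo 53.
The square roots of 36 mod 53 are 47 and 6. Verify: 47² = 2209 ≡ 36 (mod 53)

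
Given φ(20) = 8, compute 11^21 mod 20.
By Euler: 11^{8} ≡ 1 (mod 20) since gcd(11, 20) = 1. 21 = 2×8 + 5. So 11^{21} ≡ 11^{5} ≡ 11 (mod 20)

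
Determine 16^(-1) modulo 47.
Since 47 is prime, by Fermat 16^(-1) ≡ 16^{45} ≡ 3 mod 47. Verify: 16 × 3 = 48 ≡ 1 mod 47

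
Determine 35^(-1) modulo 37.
Since 37 is prime, by Fermat 35^(-1) ≡ 35^{35} ≡ 18 mod 37. Verify: 35 × 18 = 630 ≡ 1 mod 37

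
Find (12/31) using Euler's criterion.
(12/31) = 12^{15} mod 31 = -1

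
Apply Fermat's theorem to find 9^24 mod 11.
By Fermat: 9^{10} ≡ 1 mod 11. 24 = 2×10 + 4. So 9^{24} ≡ 9^{4} ≡ 5 mod 11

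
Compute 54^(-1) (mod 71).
Since 71 is prime, by Fermat 54^(-1) ≡ 54^{69} ≡ 25 (mod 71). Verify: 54 × 25 = 1350 ≡ 1 (mod 71)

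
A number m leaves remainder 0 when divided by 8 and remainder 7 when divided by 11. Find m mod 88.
M = 8 × 11 = 88. M₁ = 11, y₁ ≡ 3 mod 8. M₂ = 8, y₂ ≡ 7 mod 11. m = 0×11×3 + 7×8×7 ≡ 40 mod 88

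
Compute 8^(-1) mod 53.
Since 53 is prime, by Fermat 8^(-1) ≡ 8^{51} ≡ 20 mod 53. Verify: 8 × 20 = 160 ≡ 1 mod 53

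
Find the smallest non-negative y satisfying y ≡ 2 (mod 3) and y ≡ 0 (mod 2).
M = 3 × 2 = 6. M₁ = 2, y₁ ≡ 2 (mod 3). M₂ = 3, y₂ ≡ 1 (mod 2). y = 2×2×2 + 0×3×1 ≡ 2 (mod 6)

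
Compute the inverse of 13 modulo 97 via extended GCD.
Extended GCD: 13(15) + 97(-2) = 1. So 13^(-1) ≡ 15 (mod 97). Verify: 13 × 15 = 195 ≡ 1 (mod 97)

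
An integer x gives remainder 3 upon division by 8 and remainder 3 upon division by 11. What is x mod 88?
M = 8 × 11 = 88. M₁ = 11, y₁ ≡ 3 mod 8. M₂ = 8, y₂ ≡ 7 mod 11. x = 3×11×3 + 3×8×7 ≡ 3 mod 88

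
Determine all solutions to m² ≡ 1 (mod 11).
The square roots of 1 mod 11 are 1 and 10. Verify: 1² = 1 ≡ 1 (mod 11)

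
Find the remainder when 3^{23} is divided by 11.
By Fermat: 3^{10} ≡ 1 (mod 11). 23 = 2×10 + 3. So 3^{23} ≡ 3^{3} ≡ 5 (mod 11)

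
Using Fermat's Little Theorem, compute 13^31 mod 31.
By Fermat: 13^{30} ≡ 1 mod 31. So 13^{31} = 13^{30} · 13^{1} ≡ 13^{1} ≡ 13 mod 31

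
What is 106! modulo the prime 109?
(108)! = (106)! × (107) × (108) ≡ -1 (mod 109). So (106)! ≡ -1 × [(108)(107)]^(-1) ≡ 54 (mod 109)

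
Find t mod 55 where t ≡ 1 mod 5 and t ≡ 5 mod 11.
M = 5 × 11 = 55. M₁ = 11, y₁ ≡ 1 mod 5. M₂ = 5, y₂ ≡ 9 mod 11. t = 1×11×1 + 5×5×9 ≡ 16 mod 55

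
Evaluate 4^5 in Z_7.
By repeated squaring (mod 7): 4^{1}≡4, 4^{2}≡2, 4^{4}≡4. Then 4^{5} = 4^{4+1} ≡ 4 × 4 ≡ 2 (mod 7)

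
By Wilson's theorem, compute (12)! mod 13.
By Wilson's theorem, (12)! ≡ -1 ≡ 12 mod 13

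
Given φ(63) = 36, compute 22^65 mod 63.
By Euler: 22^{36} ≡ 1 mod 63 since gcd(22, 63) = 1. 65 = 1×36 + 29. So 22^{65} ≡ 22^{29} ≡ 43 mod 63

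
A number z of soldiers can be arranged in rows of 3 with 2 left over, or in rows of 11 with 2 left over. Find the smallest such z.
M = 3 × 11 = 33. M₁ = 11, y₁ ≡ 2 (mod 3). M₂ = 3, y₂ ≡ 4 (mod 11). z = 2×11×2 + 2×3×4 ≡ 2 (mod 33)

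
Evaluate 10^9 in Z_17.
By repeated squaring mod 17: 10^{1}≡10, 10^{2}≡15, 10^{4}≡4, 10^{8}≡16. Then 10^{9} = 10^{8+1} ≡ 16 × 10 ≡ 7 mod 17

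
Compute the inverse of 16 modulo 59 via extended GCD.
Extended GCD: 16(-11) + 59(3) = 1. So 16^(-1) ≡ -11 ≡ 48 mod 59. Verify: 16 × 48 = 768 ≡ 1 mod 59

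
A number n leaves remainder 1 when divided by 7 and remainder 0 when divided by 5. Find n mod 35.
M = 7 × 5 = 35. M₁ = 5, y₁ ≡ 3 mod 7. M₂ = 7, y₂ ≡ 3 mod 5. n = 1×5×3 + 0×7×3 ≡ 15 mod 35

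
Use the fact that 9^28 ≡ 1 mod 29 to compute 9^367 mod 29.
By Fermat: 9^{28} ≡ 1 mod 29. 367 ≡ 3 mod 28. So 9^{367} ≡ 9^{3} ≡ 4 mod 29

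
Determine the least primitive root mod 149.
g = 2. For each prime q|148: 2^{74}≡148, 2^{4}≡16, none ≡ 1, so ord_149(2) = 148 and 2 is a primitive root.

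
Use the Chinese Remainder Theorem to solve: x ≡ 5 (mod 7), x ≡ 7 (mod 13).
M = 7 × 13 = 91. M₁ = 13, y₁ ≡ 6 (mod 7). M₂ = 7, y₂ ≡ 2 (mod 13). x = 5×13×6 + 7×7×2 ≡ 33 (mod 91)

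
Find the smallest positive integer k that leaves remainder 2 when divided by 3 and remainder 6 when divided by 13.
M = 3 × 13 = 39. M₁ = 13, y₁ ≡ 1 (mod 3). M₂ = 3, y₂ ≡ 9 (mod 13). k = 2×13×1 + 6×3×9 ≡ 32 (mod 39)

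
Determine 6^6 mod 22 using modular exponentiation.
By repeated squaring (mod 22): 6^{1}≡6, 6^{2}≡14, 6^{4}≡20. Then 6^{6} = 6^{4+2} ≡ 20 × 14 ≡ 16 (mod 22)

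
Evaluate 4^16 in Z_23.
By repeated squaring (mod 23): 4^{1}≡4, 4^{2}≡16, 4^{4}≡3, 4^{8}≡9, 4^{16}≡12. So 4^{16} ≡ 12 (mod 23)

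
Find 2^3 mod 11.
2^{3} = 8 ≡ 8 mod 11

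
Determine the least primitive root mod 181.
g = 2. Powers: [2, 4, 8, 16, 32, 64, 128, ...] generates all 180 non-zero residues.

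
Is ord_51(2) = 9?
Powers of 2 mod 51: 2^1≡2, 2^2≡4, 2^3≡8, 2^4≡16, 2^5≡32, 2^6≡13, 2^7≡26, 2^8≡1. Already 2^8≡1, so the order is 8 < 9. No, the actual order is 8.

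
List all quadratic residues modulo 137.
QRs mod 137: {1, 2, 4, 7, 8, 9, 11, 14, 15, 16, 17, 18, 19, 22, 25, 28, 30, 32, 34, 36, 37, 38, 39, 44, 49, 50, 56, 59, 60, 61, 63, 64, 65, 68, 69, 72, 73, 74, 76, 77, 78, 81, 87, 88, 93, 98, 99, 100, 101, 103, 105, 107, 109, 112, 115, 118, 119, 120, 121, 122, 123, 126, 128, 129, 130, 133, 135, 136}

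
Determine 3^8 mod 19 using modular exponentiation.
By repeated squaring mod 19: 3^{1}≡3, 3^{2}≡9, 3^{4}≡5, 3^{8}≡6. So 3^{8} ≡ 6 mod 19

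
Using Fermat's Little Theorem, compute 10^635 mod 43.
By Fermat: 10^{42} ≡ 1 (mod 43). 635 ≡ 5 (mod 42). So 10^{635} ≡ 10^{5} ≡ 25 (mod 43)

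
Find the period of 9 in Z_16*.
Powers of 9 mod 16: 9^1≡9, 9^2≡1. Order = 2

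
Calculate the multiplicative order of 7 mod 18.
Powers of 7 mod 18: 7^1≡7, 7^2≡13, 7^3≡1. ord_18(7) = 3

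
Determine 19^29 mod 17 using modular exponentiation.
Using Fermat: 19^{16} ≡ 1 mod 17. 29 ≡ 13 mod 16. So 19^{29} ≡ 19^{13} ≡ 15 mod 17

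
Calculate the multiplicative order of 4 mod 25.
Powers of 4 mod 25: 4^1≡4, 4^2≡16, 4^3≡14, 4^4≡6, 4^5≡24, 4^6≡21, 4^7≡9, 4^8≡11, 4^9≡19, 4^10≡1. So the order of 4 is 10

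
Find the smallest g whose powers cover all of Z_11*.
g = 2. For each prime q|10: 2^{5}≡10, 2^{2}≡4, none ≡ 1, so ord_11(2) = 10 and 2 is a primitive root.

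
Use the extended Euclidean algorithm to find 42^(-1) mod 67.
Extended GCD: 42(8) + 67(-5) = 1. So 42^(-1) ≡ 8 mod 67. Verify: 42 × 8 = 336 ≡ 1 mod 67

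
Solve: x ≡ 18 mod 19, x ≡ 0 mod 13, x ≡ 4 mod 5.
M = 19 × 13 × 5 = 1235. M₁ = 65, y₁ ≡ 12 mod 19. M₂ = 95, y₂ ≡ 10 mod 13. M₃ = 247, y₃ ≡ 3 mod 5. x = 18×65×12 + 0×95×10 + 4×247×3 ≡ 949 mod 1235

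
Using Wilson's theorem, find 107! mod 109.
(108)! = (107)! × (108) ≡ -1 mod 109. So (107)! ≡ -1 × (108)^(-1) ≡ (-1)×(-1) = 1 mod 109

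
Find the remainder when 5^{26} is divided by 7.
By Fermat: 5^{6} ≡ 1 mod 7. 26 = 4×6 + 2. So 5^{26} ≡ 5^{2} ≡ 4 mod 7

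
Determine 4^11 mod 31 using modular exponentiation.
By repeated squaring (mod 31): 4^{1}≡4, 4^{2}≡16, 4^{4}≡8, 4^{8}≡2. Then 4^{11} = 4^{8+2+1} ≡ 2 × 16 × 4 ≡ 4 (mod 31)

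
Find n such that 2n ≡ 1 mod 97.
Since 97 is prime, by Fermat 2^(-1) ≡ 2^{95} ≡ 49 mod 97. Verify: 2 × 49 = 98 ≡ 1 mod 97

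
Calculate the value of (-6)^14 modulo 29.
By repeated squaring mod 29: (-6)^{1}≡23, (-6)^{2}≡7, (-6)^{4}≡20, (-6)^{8}≡23. Then (-6)^{14} = (-6)^{8+4+2} ≡ 23 × 20 × 7 ≡ 1 mod 29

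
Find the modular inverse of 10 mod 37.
Since 37 is prime, by Fermat 10^(-1) ≡ 10^{35} ≡ 26 (mod 37). Verify: 10 × 26 = 260 ≡ 1 (mod 37)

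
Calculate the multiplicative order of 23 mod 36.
Powers of 23 mod 36: 23^1≡23, 23^2≡25, 23^3≡35, 23^4≡13, 23^5≡11, 23^6≡1. So the order of 23 is 6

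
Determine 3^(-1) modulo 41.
Since 41 is prime, by Fermat 3^(-1) ≡ 3^{39} ≡ 14 mod 41. Verify: 3 × 14 = 42 ≡ 1 mod 41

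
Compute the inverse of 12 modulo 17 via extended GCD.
Extended GCD: 12(-7) + 17(5) = 1. So 12^(-1) ≡ -7 ≡ 10 mod 17. Verify: 12 × 10 = 120 ≡ 1 mod 17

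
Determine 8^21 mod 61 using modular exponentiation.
By repeated squaring (mod 61): 8^{1}≡8, 8^{2}≡3, 8^{4}≡9, 8^{8}≡20, 8^{16}≡34. Then 8^{21} = 8^{16+4+1} ≡ 34 × 9 × 8 ≡ 8 (mod 61)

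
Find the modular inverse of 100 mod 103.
Since 103 is prime, by Fermat 100^(-1) ≡ 100^{101} ≡ 34 mod 103. Verify: 100 × 34 = 3400 ≡ 1 mod 103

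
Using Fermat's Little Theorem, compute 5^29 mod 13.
By Fermat: 5^{12} ≡ 1 (mod 13). 29 = 2×12 + 5. So 5^{29} ≡ 5^{5} ≡ 5 (mod 13)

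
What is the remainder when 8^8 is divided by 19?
By repeated squaring mod 19: 8^{1}≡8, 8^{2}≡7, 8^{4}≡11, 8^{8}≡7. So 8^{8} ≡ 7 mod 19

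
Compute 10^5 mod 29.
By repeated squaring (mod 29): 10^{1}≡10, 10^{2}≡13, 10^{4}≡24. Then 10^{5} = 10^{4+1} ≡ 24 × 10 ≡ 8 (mod 29)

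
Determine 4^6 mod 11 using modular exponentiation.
By repeated squaring (mod 11): 4^{1}≡4, 4^{2}≡5, 4^{4}≡3. Then 4^{6} = 4^{4+2} ≡ 3 × 5 ≡ 4 (mod 11)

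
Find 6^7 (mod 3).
By repeated squaring (mod 3): 6^{1}≡0, 6^{2}≡0, 6^{4}≡0. Then 6^{7} = 6^{4+2+1} ≡ 0 × 0 × 0 ≡ 0 (mod 3)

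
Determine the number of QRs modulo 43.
The squaring map on Z_43* is 2-to-1, so there are (42)/2 = 21 QRs.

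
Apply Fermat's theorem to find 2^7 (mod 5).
By Fermat: 2^{4} ≡ 1 (mod 5). So 2^{7} = 2^{4} · 2^{3} ≡ 2^{3} ≡ 3 (mod 5)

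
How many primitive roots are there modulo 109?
There are φ(109-1) = φ(108) = 36 primitive roots modulo 109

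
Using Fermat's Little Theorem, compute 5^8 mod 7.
By Fermat: 5^{6} ≡ 1 (mod 7). So 5^{8} = 5^{6} · 5^{2} ≡ 5^{2} ≡ 4 (mod 7)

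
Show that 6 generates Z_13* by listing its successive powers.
6^1, 6^2, ..., 6^{12} mod 13: [6, 10, 8, 9, 2, 12, 7, 3, 5, 4, 11, 1]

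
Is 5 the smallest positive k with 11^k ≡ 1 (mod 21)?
Powers of 11 mod 21: 11^1≡11, 11^2≡16, 11^3≡8, 11^4≡4, 11^5≡2, 11^6≡1. 11^5≡2≢1, so ord ≠ 5. No, the actual order is 6.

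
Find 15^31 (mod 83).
By repeated squaring (mod 83): 15^{1}≡15, 15^{2}≡59, 15^{4}≡78, 15^{8}≡25, 15^{16}≡44. Then 15^{31} = 15^{16+8+4+2+1} ≡ 44 × 25 × 78 × 59 × 15 ≡ 35 (mod 83)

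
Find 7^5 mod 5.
Using Fermat: 7^{4} ≡ 1 mod 5. 5 ≡ 1 mod 4. So 7^{5} ≡ 7^{1} ≡ 2 mod 5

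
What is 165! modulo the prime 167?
(166)! = (165)! × (166) ≡ -1 (mod 167). So (165)! ≡ -1 × (166)^(-1) ≡ (-1)×(-1) = 1 (mod 167)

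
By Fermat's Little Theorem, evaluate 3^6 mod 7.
By Fermat's Little Theorem, 3^{6} ≡ 1 (mod 7) since 7 is prime and gcd(3, 7) = 1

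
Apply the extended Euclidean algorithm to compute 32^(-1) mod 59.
Extended GCD: 32(24) + 59(-13) = 1. So 32^(-1) ≡ 24 (mod 59). Verify: 32 × 24 = 768 ≡ 1 (mod 59)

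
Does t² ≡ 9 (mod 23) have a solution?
By Euler's criterion: 9^{11} ≡ 1 (mod 23). Since this equals 1, 9 is a QR.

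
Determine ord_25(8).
Powers of 8 mod 25: 8^1≡8, 8^2≡14, 8^3≡12, 8^4≡21, 8^5≡18, 8^6≡19, 8^7≡2, 8^8≡16, 8^9≡3, 8^10≡24, 8^11≡17, 8^12≡11, 8^13≡13, 8^14≡4, 8^15≡7, 8^16≡6, 8^17≡23, 8^18≡9, 8^19≡22, 8^20≡1. ord_25(8) = 20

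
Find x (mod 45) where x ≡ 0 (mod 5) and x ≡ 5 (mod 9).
M = 5 × 9 = 45. M₁ = 9, y₁ ≡ 4 (mod 5). M₂ = 5, y₂ ≡ 2 (mod 9). x = 0×9×4 + 5×5×2 ≡ 5 (mod 45)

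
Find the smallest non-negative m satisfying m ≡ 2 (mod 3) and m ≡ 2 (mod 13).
M = 3 × 13 = 39. M₁ = 13, y₁ ≡ 1 (mod 3). M₂ = 3, y₂ ≡ 9 (mod 13). m = 2×13×1 + 2×3×9 ≡ 2 (mod 39)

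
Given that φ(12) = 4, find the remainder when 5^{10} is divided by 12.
By Euler: 5^{4} ≡ 1 (mod 12) since gcd(5, 12) = 1. 10 = 2×4 + 2. So 5^{10} ≡ 5^{2} ≡ 1 (mod 12)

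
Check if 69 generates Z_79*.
69^{26} ≡ 1 (mod 79) and 26 < 78, so ord_79(69) = 26 ≠ 78 and 69 is not a primitive root.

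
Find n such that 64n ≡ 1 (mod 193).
Since 193 is prime, by Fermat 64^(-1) ≡ 64^{191} ≡ 190 (mod 193). Verify: 64 × 190 = 12160 ≡ 1 (mod 193)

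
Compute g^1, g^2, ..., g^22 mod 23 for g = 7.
7^1, 7^2, ..., 7^{22} mod 23: [7, 3, 21, 9, 17, 4, 5, 12, 15, 13, 22, 16, 20, 2, 14, 6, 19, 18, 11, 8, 10, 1]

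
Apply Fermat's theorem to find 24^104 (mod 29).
By Fermat: 24^{28} ≡ 1 (mod 29). 104 = 3×28 + 20. So 24^{104} ≡ 24^{20} ≡ 23 (mod 29)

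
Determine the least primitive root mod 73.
g = 5. Powers: [5, 25, 52, 41, 59, 3, 15, ...] generates all 72 non-zero residues.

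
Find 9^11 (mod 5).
Using Fermat: 9^{4} ≡ 1 (mod 5). 11 ≡ 3 (mod 4). So 9^{11} ≡ 9^{3} ≡ 4 (mod 5)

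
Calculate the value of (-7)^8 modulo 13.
By repeated squaring mod 13: (-7)^{1}≡6, (-7)^{2}≡10, (-7)^{4}≡9, (-7)^{8}≡3. So (-7)^{8} ≡ 3 mod 13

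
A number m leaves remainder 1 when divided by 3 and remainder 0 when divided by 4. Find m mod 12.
M = 3 × 4 = 12. M₁ = 4, y₁ ≡ 1 mod 3. M₂ = 3, y₂ ≡ 3 mod 4. m = 1×4×1 + 0×3×3 ≡ 4 mod 12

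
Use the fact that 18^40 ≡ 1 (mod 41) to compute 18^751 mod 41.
By Fermat: 18^{40} ≡ 1 (mod 41). 751 ≡ 31 (mod 40). So 18^{751} ≡ 18^{31} ≡ 18 (mod 41)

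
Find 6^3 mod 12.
6^{3} = 216 ≡ 0 mod 12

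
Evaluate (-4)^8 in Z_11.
By repeated squaring (mod 11): (-4)^{1}≡7, (-4)^{2}≡5, (-4)^{4}≡3, (-4)^{8}≡9. So (-4)^{8} ≡ 9 (mod 11)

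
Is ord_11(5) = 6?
Powers of 5 mod 11: 5^1≡5, 5^2≡3, 5^3≡4, 5^4≡9, 5^5≡1. Already 5^5≡1, so the order is 5 < 6. No, the actual order is 5.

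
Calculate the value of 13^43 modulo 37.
Using Fermat: 13^{36} ≡ 1 mod 37. 43 ≡ 7 mod 36. So 13^{43} ≡ 13^{7} ≡ 32 mod 37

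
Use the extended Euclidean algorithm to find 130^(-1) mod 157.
Extended GCD: 130(-64) + 157(53) = 1. So 130^(-1) ≡ -64 ≡ 93 (mod 157). Verify: 130 × 93 = 12090 ≡ 1 (mod 157)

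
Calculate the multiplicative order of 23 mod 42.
Powers of 23 mod 42: 23^1≡23, 23^2≡25, 23^3≡29, 23^4≡37, 23^5≡11, 23^6≡1. Order = 6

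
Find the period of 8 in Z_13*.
Powers of 8 mod 13: 8^1≡8, 8^2≡12, 8^3≡5, 8^4≡1. Order = 4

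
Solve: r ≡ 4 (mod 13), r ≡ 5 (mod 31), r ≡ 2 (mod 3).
M = 13 × 31 × 3 = 1209. M₁ = 93, y₁ ≡ 7 (mod 13). M₂ = 39, y₂ ≡ 4 (mod 31). M₃ = 403, y₃ ≡ 1 (mod 3). r = 4×93×7 + 5×39×4 + 2×403×1 ≡ 563 (mod 1209)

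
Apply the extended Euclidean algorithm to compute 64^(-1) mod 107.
Extended GCD: 64(-5) + 107(3) = 1. So 64^(-1) ≡ -5 ≡ 102 (mod 107). Verify: 64 × 102 = 6528 ≡ 1 (mod 107)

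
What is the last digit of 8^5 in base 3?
Using Fermat: 8^{2} ≡ 1 mod 3. 5 ≡ 1 mod 2. So 8^{5} ≡ 8^{1} ≡ 2 mod 3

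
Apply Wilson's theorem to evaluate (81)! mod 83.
(82)! = (81)! × (82) ≡ -1 (mod 83). So (81)! ≡ -1 × (82)^(-1) ≡ (-1)×(-1) = 1 (mod 83)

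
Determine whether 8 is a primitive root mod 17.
8^{8} ≡ 1 (mod 17) and 8 < 16, so ord_17(8) = 8 ≠ 16 and 8 is not a primitive root.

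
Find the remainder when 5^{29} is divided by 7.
By Fermat: 5^{6} ≡ 1 mod 7. 29 = 4×6 + 5. So 5^{29} ≡ 5^{5} ≡ 3 mod 7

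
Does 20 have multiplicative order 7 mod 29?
Powers of 20 mod 29: 20^1≡20, 20^2≡23, 20^3≡25, 20^4≡7, 20^5≡24, 20^6≡16, 20^7≡1. First k with 20^k≡1 is k=7. Yes, ord_29(20) = 7.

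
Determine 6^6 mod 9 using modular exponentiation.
By repeated squaring mod 9: 6^{1}≡6, 6^{2}≡0, 6^{4}≡0. Then 6^{6} = 6^{4+2} ≡ 0 × 0 ≡ 0 mod 9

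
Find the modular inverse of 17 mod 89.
Since 89 is prime, by Fermat 17^(-1) ≡ 17^{87} ≡ 21 (mod 89). Verify: 17 × 21 = 357 ≡ 1 (mod 89)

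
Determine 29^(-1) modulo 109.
Since 109 is prime, by Fermat 29^(-1) ≡ 29^{107} ≡ 94 mod 109. Verify: 29 × 94 = 2726 ≡ 1 mod 109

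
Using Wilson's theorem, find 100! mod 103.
(102)! = (100)! × (101) × (102) ≡ -1 (mod 103). So (100)! ≡ -1 × [(102)(101)]^(-1) ≡ 51 (mod 103)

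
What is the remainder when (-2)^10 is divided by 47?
By repeated squaring (mod 47): (-2)^{1}≡45, (-2)^{2}≡4, (-2)^{4}≡16, (-2)^{8}≡21. Then (-2)^{10} = (-2)^{8+2} ≡ 21 × 4 ≡ 37 (mod 47)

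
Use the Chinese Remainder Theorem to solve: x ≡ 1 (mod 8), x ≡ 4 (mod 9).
M = 8 × 9 = 72. M₁ = 9, y₁ ≡ 1 (mod 8). M₂ = 8, y₂ ≡ 8 (mod 9). x = 1×9×1 + 4×8×8 ≡ 49 (mod 72)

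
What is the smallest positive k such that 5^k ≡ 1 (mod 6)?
Powers of 5 mod 6: 5^1≡5, 5^2≡1. So the order of 5 is 2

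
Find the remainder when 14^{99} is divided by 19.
By Fermat: 14^{18} ≡ 1 (mod 19). 99 = 5×18 + 9. So 14^{99} ≡ 14^{9} ≡ 18 (mod 19)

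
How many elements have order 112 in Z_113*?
There are φ(113-1) = φ(112) = 48 primitive roots modulo 113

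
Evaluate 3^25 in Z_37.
By repeated squaring (mod 37): 3^{1}≡3, 3^{2}≡9, 3^{4}≡7, 3^{8}≡12, 3^{16}≡33. Then 3^{25} = 3^{16+8+1} ≡ 33 × 12 × 3 ≡ 4 (mod 37)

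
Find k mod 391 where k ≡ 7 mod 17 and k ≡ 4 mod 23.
M = 17 × 23 = 391. M₁ = 23, y₁ ≡ 3 mod 17. M₂ = 17, y₂ ≡ 19 mod 23. k = 7×23×3 + 4×17×19 ≡ 211 mod 391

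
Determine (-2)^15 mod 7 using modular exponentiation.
Using Fermat: (-2)^{6} ≡ 1 (mod 7). 15 ≡ 3 (mod 6). So (-2)^{15} ≡ (-2)^{3} ≡ 6 (mod 7)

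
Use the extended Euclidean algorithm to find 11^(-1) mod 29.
Extended GCD: 11(8) + 29(-3) = 1. So 11^(-1) ≡ 8 (mod 29). Verify: 11 × 8 = 88 ≡ 1 (mod 29)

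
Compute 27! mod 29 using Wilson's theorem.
(28)! = (27)! × (28) ≡ -1 mod 29. So (27)! ≡ -1 × (28)^(-1) ≡ (-1)×(-1) = 1 mod 29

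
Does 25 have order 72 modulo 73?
25^{36} ≡ 1 (mod 73) and 36 < 72, so ord_73(25) = 36 ≠ 72 and 25 is not a primitive root.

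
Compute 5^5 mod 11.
By repeated squaring (mod 11): 5^{1}≡5, 5^{2}≡3, 5^{4}≡9. Then 5^{5} = 5^{4+1} ≡ 9 × 5 ≡ 1 (mod 11)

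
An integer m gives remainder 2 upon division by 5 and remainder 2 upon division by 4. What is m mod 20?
M = 5 × 4 = 20. M₁ = 4, y₁ ≡ 4 mod 5. M₂ = 5, y₂ ≡ 1 mod 4. m = 2×4×4 + 2×5×1 ≡ 2 mod 20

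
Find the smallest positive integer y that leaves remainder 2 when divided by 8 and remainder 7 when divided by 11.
M = 8 × 11 = 88. M₁ = 11, y₁ ≡ 3 (mod 8). M₂ = 8, y₂ ≡ 7 (mod 11). y = 2×11×3 + 7×8×7 ≡ 18 (mod 88)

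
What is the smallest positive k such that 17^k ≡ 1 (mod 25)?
Powers of 17 mod 25: 17^1≡17, 17^2≡14, 17^3≡13, 17^4≡21, 17^5≡7, 17^6≡19, 17^7≡23, 17^8≡16, 17^9≡22, 17^10≡24, 17^11≡8, 17^12≡11, 17^13≡12, 17^14≡4, 17^15≡18, 17^16≡6, 17^17≡2, 17^18≡9, 17^19≡3, 17^20≡1. ord_25(17) = 20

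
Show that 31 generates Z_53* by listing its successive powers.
31^1, 31^2, ..., 31^{52} mod 53: [31, 7, 5, 49, 35, 25, 33, 16, 19, 6, 27, 42, 30, 29, 51, 44, 39, 43, 8, 36, 3, 40, 21, 15, 41, 52, 22, 46, 48, 4, 18, 28, 20, 37, 34, 47, 26, 11, 23, 24, 2, 9, 14, 10, 45, 17, 50, 13, 32, 38, 12, 1]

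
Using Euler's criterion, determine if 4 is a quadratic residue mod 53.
By Euler's criterion: 4^{26} ≡ 1 (mod 53). Since this equals 1, 4 is a QR.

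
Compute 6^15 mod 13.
Using Fermat: 6^{12} ≡ 1 (mod 13). 15 ≡ 3 (mod 12). So 6^{15} ≡ 6^{3} ≡ 8 (mod 13)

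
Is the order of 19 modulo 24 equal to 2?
Powers of 19 mod 24: 19^1≡19, 19^2≡1. First k with 19^k≡1 is k=2. Yes, ord_24(19) = 2.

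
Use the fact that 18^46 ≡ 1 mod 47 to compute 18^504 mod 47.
By Fermat: 18^{46} ≡ 1 mod 47. 504 ≡ 44 mod 46. So 18^{504} ≡ 18^{44} ≡ 28 mod 47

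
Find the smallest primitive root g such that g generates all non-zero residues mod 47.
g = 5. For each prime q|46: 5^{23}≡46, 5^{2}≡25, none ≡ 1, so ord_47(5) = 46 and 5 is a primitive root.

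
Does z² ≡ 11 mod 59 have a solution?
By Euler's criterion: 11^{29} ≡ 58 mod 59. Since this equals -1 (≡ 58), 11 is not a QR.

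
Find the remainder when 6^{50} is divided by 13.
By Fermat: 6^{12} ≡ 1 (mod 13). 50 = 4×12 + 2. So 6^{50} ≡ 6^{2} ≡ 10 (mod 13)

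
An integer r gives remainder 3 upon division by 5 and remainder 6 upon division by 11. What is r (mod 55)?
M = 5 × 11 = 55. M₁ = 11, y₁ ≡ 1 (mod 5). M₂ = 5, y₂ ≡ 9 (mod 11). r = 3×11×1 + 6×5×9 ≡ 28 (mod 55)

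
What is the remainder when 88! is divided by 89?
By Wilson's theorem, (88)! ≡ -1 ≡ 88 (mod 89)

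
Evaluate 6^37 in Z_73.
By repeated squaring (mod 73): 6^{1}≡6, 6^{2}≡36, 6^{4}≡55, 6^{8}≡32, 6^{16}≡2, 6^{32}≡4. Then 6^{37} = 6^{32+4+1} ≡ 4 × 55 × 6 ≡ 6 (mod 73)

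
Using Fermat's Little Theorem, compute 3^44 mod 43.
By Fermat: 3^{42} ≡ 1 mod 43. So 3^{44} = 3^{42} · 3^{2} ≡ 3^{2} ≡ 9 mod 43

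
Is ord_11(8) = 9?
Powers of 8 mod 11: 8^1≡8, 8^2≡9, 8^3≡6, 8^4≡4, 8^5≡10, 8^6≡3, 8^7≡2, 8^8≡5, 8^9≡7, 8^10≡1. 8^9≡7≢1, so ord ≠ 9. No, the actual order is 10.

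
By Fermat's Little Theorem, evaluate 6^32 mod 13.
By Fermat: 6^{12} ≡ 1 (mod 13). 32 = 2×12 + 8. So 6^{32} ≡ 6^{8} ≡ 3 (mod 13)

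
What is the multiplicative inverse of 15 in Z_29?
Since 29 is prime, by Fermat 15^(-1) ≡ 15^{27} ≡ 2 (mod 29). Verify: 15 × 2 = 30 ≡ 1 (mod 29)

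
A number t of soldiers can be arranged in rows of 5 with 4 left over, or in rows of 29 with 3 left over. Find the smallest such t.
M = 5 × 29 = 145. M₁ = 29, y₁ ≡ 4 (mod 5). M₂ = 5, y₂ ≡ 6 (mod 29). t = 4×29×4 + 3×5×6 ≡ 119 (mod 145)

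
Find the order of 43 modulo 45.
Powers of 43 mod 45: 43^1≡43, 43^2≡4, 43^3≡37, 43^4≡16, 43^5≡13, 43^6≡19, 43^7≡7, 43^8≡31, 43^9≡28, 43^10≡34, 43^11≡22, 43^12≡1. ord_45(43) = 12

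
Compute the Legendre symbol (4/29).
(4/29) = 4^{14} mod 29 = 1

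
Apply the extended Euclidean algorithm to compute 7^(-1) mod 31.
Extended GCD: 7(9) + 31(-2) = 1. So 7^(-1) ≡ 9 mod 31. Verify: 7 × 9 = 63 ≡ 1 mod 31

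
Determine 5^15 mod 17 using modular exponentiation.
By repeated squaring mod 17: 5^{1}≡5, 5^{2}≡8, 5^{4}≡13, 5^{8}≡16. Then 5^{15} = 5^{8+4+2+1} ≡ 16 × 13 × 8 × 5 ≡ 7 mod 17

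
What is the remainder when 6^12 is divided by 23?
By repeated squaring mod 23: 6^{1}≡6, 6^{2}≡13, 6^{4}≡8, 6^{8}≡18. Then 6^{12} = 6^{8+4} ≡ 18 × 8 ≡ 6 mod 23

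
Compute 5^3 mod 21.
5^{3} = 125 ≡ 20 mod 21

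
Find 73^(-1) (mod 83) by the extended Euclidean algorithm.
Extended GCD: 73(-25) + 83(22) = 1. So 73^(-1) ≡ -25 ≡ 58 (mod 83). Verify: 73 × 58 = 4234 ≡ 1 (mod 83)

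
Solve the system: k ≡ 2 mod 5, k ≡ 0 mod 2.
M = 5 × 2 = 10. M₁ = 2, y₁ ≡ 3 mod 5. M₂ = 5, y₂ ≡ 1 mod 2. k = 2×2×3 + 0×5×1 ≡ 2 mod 10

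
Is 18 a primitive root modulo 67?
ord_67(18) divides 66. For each prime q|66: 18^{33}≡66, 18^{22}≡37, 18^{6}≡9, none ≡ 1. So 18 has order 66 and is a primitive root mod 67.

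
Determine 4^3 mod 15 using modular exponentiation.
4^{3} = 64 ≡ 4 (mod 15)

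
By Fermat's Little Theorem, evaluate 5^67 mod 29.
By Fermat: 5^{28} ≡ 1 (mod 29). 67 = 2×28 + 11. So 5^{67} ≡ 5^{11} ≡ 13 (mod 29)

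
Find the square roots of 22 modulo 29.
The square roots of 22 mod 29 are 15 and 14. Verify: 15² = 225 ≡ 22 (mod 29)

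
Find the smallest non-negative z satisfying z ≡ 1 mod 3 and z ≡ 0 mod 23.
M = 3 × 23 = 69. M₁ = 23, y₁ ≡ 2 mod 3. M₂ = 3, y₂ ≡ 8 mod 23. z = 1×23×2 + 0×3×8 ≡ 46 mod 69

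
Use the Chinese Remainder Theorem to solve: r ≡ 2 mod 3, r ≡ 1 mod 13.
M = 3 × 13 = 39. M₁ = 13, y₁ ≡ 1 mod 3. M₂ = 3, y₂ ≡ 9 mod 13. r = 2×13×1 + 1×3×9 ≡ 14 mod 39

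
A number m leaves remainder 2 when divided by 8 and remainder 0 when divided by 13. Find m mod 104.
M = 8 × 13 = 104. M₁ = 13, y₁ ≡ 5 mod 8. M₂ = 8, y₂ ≡ 5 mod 13. m = 2×13×5 + 0×8×5 ≡ 26 mod 104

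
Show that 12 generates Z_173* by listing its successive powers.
12^1, 12^2, ..., 12^{172} mod 173: [12, 144, 171, 149, 58, 4, 48, 57, 165, 77, 59, 16, 19, 55, 141, 135, 63, 64, 76, 47, 45, 21, 79, 83, 131, 15, 7, 84, 143, 159, 5, 60, 28, 163, 53, 117, 20, 67, 112, 133, 39, 122, 80, 95, 102, 13, 156, 142, 147, 34, 62, 52, 105, 49, 69, 136, 75, 35, 74, 23, 103, 25, 127, 140, 123, 92, 66, 100, 162, 41, 146, 22, 91, 54, 129, 164, 65, 88, 18, 43, 170, 137, 87, 6, 72, 172, 161, 29, 2, 24, 115, 169, 125, 116, 8, 96, 114, 157, 154, 118, 32, 38, 110, 109, 97, 126, 128, 152, 94, 90, 42, 158, 166, 89, 30, 14, 168, 113, 145, 10, 120, 56, 153, 106, 61, 40, 134, 51, 93, 78, 71, 160, 17, 31, 26, 139, 111, 121, 68, 124, 104, 37, 98, 138, 99, 150, 70, 148, 46, 33, 50, 81, 107, 73, 11, 132, 27, 151, 82, 119, 44, 9, 108, 85, 155, 130, 3, 36, 86, 167, 101, 1]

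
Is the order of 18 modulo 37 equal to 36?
Powers of 18 mod 37: 18^1≡18, 18^2≡28, 18^3≡23, 18^4≡7, 18^5≡15, 18^6≡11, 18^7≡13, 18^8≡12, 18^9≡31, 18^10≡3, 18^11≡17, 18^12≡10, 18^13≡32, 18^14≡21, 18^15≡8, 18^16≡33, 18^17≡2, 18^18≡36, 18^19≡19, 18^20≡9, 18^21≡14, 18^22≡30, 18^23≡22, 18^24≡26, 18^25≡24, 18^26≡25, 18^27≡6, 18^28≡34, 18^29≡20, 18^30≡27, 18^31≡5, 18^32≡16, 18^33≡29, 18^34≡4, 18^35≡35, 18^36≡1. First k with 18^k≡1 is k=36. Yes, ord_37(18) = 36.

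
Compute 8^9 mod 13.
By repeated squaring mod 13: 8^{1}≡8, 8^{2}≡12, 8^{4}≡1, 8^{8}≡1. Then 8^{9} = 8^{8+1} ≡ 1 × 8 ≡ 8 mod 13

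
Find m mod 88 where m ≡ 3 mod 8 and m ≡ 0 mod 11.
M = 8 × 11 = 88. M₁ = 11, y₁ ≡ 3 mod 8. M₂ = 8, y₂ ≡ 7 mod 11. m = 3×11×3 + 0×8×7 ≡ 11 mod 88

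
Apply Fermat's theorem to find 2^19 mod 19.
By Fermat: 2^{18} ≡ 1 mod 19. So 2^{19} = 2^{18} · 2^{1} ≡ 2^{1} ≡ 2 mod 19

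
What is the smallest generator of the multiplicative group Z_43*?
g = 3. For each prime q|42: 3^{21}≡42, 3^{14}≡36, 3^{6}≡41, none ≡ 1, so ord_43(3) = 42 and 3 is a primitive root.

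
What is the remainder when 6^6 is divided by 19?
By repeated squaring (mod 19): 6^{1}≡6, 6^{2}≡17, 6^{4}≡4. Then 6^{6} = 6^{4+2} ≡ 4 × 17 ≡ 11 (mod 19)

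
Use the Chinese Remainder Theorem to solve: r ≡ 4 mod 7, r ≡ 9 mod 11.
M = 7 × 11 = 77. M₁ = 11, y₁ ≡ 2 mod 7. M₂ = 7, y₂ ≡ 8 mod 11. r = 4×11×2 + 9×7×8 ≡ 53 mod 77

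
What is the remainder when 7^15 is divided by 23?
By repeated squaring (mod 23): 7^{1}≡7, 7^{2}≡3, 7^{4}≡9, 7^{8}≡12. Then 7^{15} = 7^{8+4+2+1} ≡ 12 × 9 × 3 × 7 ≡ 14 (mod 23)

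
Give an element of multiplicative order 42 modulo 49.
3 has order 42 mod 49 since 3^{42} ≡ 1 (mod 49) and no smaller power works.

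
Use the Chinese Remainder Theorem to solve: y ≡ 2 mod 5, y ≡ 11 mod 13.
M = 5 × 13 = 65. M₁ = 13, y₁ ≡ 2 mod 5. M₂ = 5, y₂ ≡ 8 mod 13. y = 2×13×2 + 11×5×8 ≡ 37 mod 65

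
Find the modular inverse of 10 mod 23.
Since 23 is prime, by Fermat 10^(-1) ≡ 10^{21} ≡ 7 (mod 23). Verify: 10 × 7 = 70 ≡ 1 (mod 23)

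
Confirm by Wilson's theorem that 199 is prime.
(198)! mod 199 = 198. Since this equals -1 (mod 199), Wilson confirms 199 is prime.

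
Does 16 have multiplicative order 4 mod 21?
Powers of 16 mod 21: 16^1≡16, 16^2≡4, 16^3≡1. Already 16^3≡1, so the order is 3 < 4. No, the actual order is 3.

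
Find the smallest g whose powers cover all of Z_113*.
g = 3. For each prime q|112: 3^{56}≡112, 3^{16}≡49, none ≡ 1, so ord_113(3) = 112 and 3 is a primitive root.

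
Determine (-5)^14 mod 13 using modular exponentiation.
Using Fermat: (-5)^{12} ≡ 1 (mod 13). 14 ≡ 2 (mod 12). So (-5)^{14} ≡ (-5)^{2} ≡ 12 (mod 13)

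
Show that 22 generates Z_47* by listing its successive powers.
22^1, 22^2, ..., 22^{46} mod 47: [22, 14, 26, 8, 35, 18, 20, 17, 45, 3, 19, 42, 31, 24, 11, 7, 13, 4, 41, 9, 10, 32, 46, 25, 33, 21, 39, 12, 29, 27, 30, 2, 44, 28, 5, 16, 23, 36, 40, 34, 43, 6, 38, 37, 15, 1]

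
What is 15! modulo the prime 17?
(16)! = (15)! × (16) ≡ -1 (mod 17). So (15)! ≡ -1 × (16)^(-1) ≡ (-1)×(-1) = 1 (mod 17)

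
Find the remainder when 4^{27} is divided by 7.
By Fermat: 4^{6} ≡ 1 (mod 7). 27 = 4×6 + 3. So 4^{27} ≡ 4^{3} ≡ 1 (mod 7)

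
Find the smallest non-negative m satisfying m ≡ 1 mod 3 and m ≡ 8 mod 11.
M = 3 × 11 = 33. M₁ = 11, y₁ ≡ 2 mod 3. M₂ = 3, y₂ ≡ 4 mod 11. m = 1×11×2 + 8×3×4 ≡ 19 mod 33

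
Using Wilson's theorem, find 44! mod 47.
(46)! = (44)! × (45) × (46) ≡ -1 (mod 47). So (44)! ≡ -1 × [(46)(45)]^(-1) ≡ 23 (mod 47)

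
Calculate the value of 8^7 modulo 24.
By repeated squaring (mod 24): 8^{1}≡8, 8^{2}≡16, 8^{4}≡16. Then 8^{7} = 8^{4+2+1} ≡ 16 × 16 × 8 ≡ 8 (mod 24)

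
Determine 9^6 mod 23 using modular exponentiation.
By repeated squaring (mod 23): 9^{1}≡9, 9^{2}≡12, 9^{4}≡6. Then 9^{6} = 9^{4+2} ≡ 6 × 12 ≡ 3 (mod 23)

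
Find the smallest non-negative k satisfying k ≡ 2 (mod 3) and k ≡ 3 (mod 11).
M = 3 × 11 = 33. M₁ = 11, y₁ ≡ 2 (mod 3). M₂ = 3, y₂ ≡ 4 (mod 11). k = 2×11×2 + 3×3×4 ≡ 14 (mod 33)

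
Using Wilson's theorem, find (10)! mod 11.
By Wilson's theorem, (10)! ≡ -1 ≡ 10 (mod 11)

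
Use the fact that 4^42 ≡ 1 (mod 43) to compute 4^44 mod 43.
By Fermat: 4^{42} ≡ 1 (mod 43). So 4^{44} = 4^{42} · 4^{2} ≡ 4^{2} ≡ 16 (mod 43)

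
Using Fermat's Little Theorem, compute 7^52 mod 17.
By Fermat: 7^{16} ≡ 1 mod 17. 52 = 3×16 + 4. So 7^{52} ≡ 7^{4} ≡ 4 mod 17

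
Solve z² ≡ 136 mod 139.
The square roots of 136 mod 139 are 54 and 85. Verify: 54² = 2916 ≡ 136 mod 139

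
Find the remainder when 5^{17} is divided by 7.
By Fermat: 5^{6} ≡ 1 mod 7. 17 = 2×6 + 5. So 5^{17} ≡ 5^{5} ≡ 3 mod 7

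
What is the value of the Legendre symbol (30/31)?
(30/31) = 30^{15} mod 31 = -1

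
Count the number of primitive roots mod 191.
Number of primitive roots mod 191 = φ(p-1) = φ(190) = 72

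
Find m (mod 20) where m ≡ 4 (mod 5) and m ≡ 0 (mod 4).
M = 5 × 4 = 20. M₁ = 4, y₁ ≡ 4 (mod 5). M₂ = 5, y₂ ≡ 1 (mod 4). m = 4×4×4 + 0×5×1 ≡ 4 (mod 20)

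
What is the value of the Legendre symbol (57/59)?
(57/59) = 57^{29} mod 59 = 1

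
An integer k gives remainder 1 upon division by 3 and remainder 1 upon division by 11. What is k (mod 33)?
M = 3 × 11 = 33. M₁ = 11, y₁ ≡ 2 (mod 3). M₂ = 3, y₂ ≡ 4 (mod 11). k = 1×11×2 + 1×3×4 ≡ 1 (mod 33)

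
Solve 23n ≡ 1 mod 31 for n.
Since 31 is prime, by Fermat 23^(-1) ≡ 23^{29} ≡ 27 mod 31. Verify: 23 × 27 = 621 ≡ 1 mod 31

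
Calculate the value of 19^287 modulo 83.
Using Fermat: 19^{82} ≡ 1 mod 83. 287 ≡ 41 mod 82. So 19^{287} ≡ 19^{41} ≡ 82 mod 83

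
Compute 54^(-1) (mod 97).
Since 97 is prime, by Fermat 54^(-1) ≡ 54^{95} ≡ 9 (mod 97). Verify: 54 × 9 = 486 ≡ 1 (mod 97)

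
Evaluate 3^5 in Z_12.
By repeated squaring mod 12: 3^{1}≡3, 3^{2}≡9, 3^{4}≡9. Then 3^{5} = 3^{4+1} ≡ 9 × 3 ≡ 3 mod 12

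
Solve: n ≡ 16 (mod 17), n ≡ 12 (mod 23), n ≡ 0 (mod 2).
M = 17 × 23 × 2 = 782. M₁ = 46, y₁ ≡ 10 (mod 17). M₂ = 34, y₂ ≡ 21 (mod 23). M₃ = 391, y₃ ≡ 1 (mod 2). n = 16×46×10 + 12×34×21 + 0×391×1 ≡ 288 (mod 782)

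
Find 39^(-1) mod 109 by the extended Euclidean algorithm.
Extended GCD: 39(14) + 109(-5) = 1. So 39^(-1) ≡ 14 mod 109. Verify: 39 × 14 = 546 ≡ 1 mod 109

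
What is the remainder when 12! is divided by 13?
By Wilson's theorem, (12)! ≡ -1 ≡ 12 mod 13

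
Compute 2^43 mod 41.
Using Fermat: 2^{40} ≡ 1 mod 41. 43 ≡ 3 mod 40. So 2^{43} ≡ 2^{3} ≡ 8 mod 41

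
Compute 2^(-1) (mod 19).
Since 19 is prime, by Fermat 2^(-1) ≡ 2^{17} ≡ 10 (mod 19). Verify: 2 × 10 = 20 ≡ 1 (mod 19)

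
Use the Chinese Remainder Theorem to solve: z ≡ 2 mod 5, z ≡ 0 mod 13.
M = 5 × 13 = 65. M₁ = 13, y₁ ≡ 2 mod 5. M₂ = 5, y₂ ≡ 8 mod 13. z = 2×13×2 + 0×5×8 ≡ 52 mod 65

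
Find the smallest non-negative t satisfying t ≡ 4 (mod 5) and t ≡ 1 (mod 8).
M = 5 × 8 = 40. M₁ = 8, y₁ ≡ 2 (mod 5). M₂ = 5, y₂ ≡ 5 (mod 8). t = 4×8×2 + 1×5×5 ≡ 9 (mod 40)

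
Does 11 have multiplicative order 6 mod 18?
Powers of 11 mod 18: 11^1≡11, 11^2≡13, 11^3≡17, 11^4≡7, 11^5≡5, 11^6≡1. First k with 11^k≡1 is k=6. Yes, ord_18(11) = 6.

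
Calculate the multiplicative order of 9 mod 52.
Powers of 9 mod 52: 9^1≡9, 9^2≡29, 9^3≡1. ord_52(9) = 3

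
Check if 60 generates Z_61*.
60^{2} ≡ 1 (mod 61) and 2 < 60, so ord_61(60) = 2 ≠ 60 and 60 is not a primitive root.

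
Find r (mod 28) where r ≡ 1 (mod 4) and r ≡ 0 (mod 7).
M = 4 × 7 = 28. M₁ = 7, y₁ ≡ 3 (mod 4). M₂ = 4, y₂ ≡ 2 (mod 7). r = 1×7×3 + 0×4×2 ≡ 21 (mod 28)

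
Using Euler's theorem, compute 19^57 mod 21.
By Euler: 19^{12} ≡ 1 mod 21 since gcd(19, 21) = 1. 57 = 4×12 + 9. So 19^{57} ≡ 19^{9} ≡ 13 mod 21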